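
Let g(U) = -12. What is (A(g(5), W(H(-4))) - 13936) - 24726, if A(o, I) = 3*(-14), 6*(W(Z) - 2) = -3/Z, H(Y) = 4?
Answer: -38704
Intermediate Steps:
W(Z) = 2 - 1/(2*Z) (W(Z) = 2 + (-3/Z)/6 = 2 - 1/(2*Z))
A(o, I) = -42
(A(g(5), W(H(-4))) - 13936) - 24726 = (-42 - 13936) - 24726 = -13978 - 24726 = -38704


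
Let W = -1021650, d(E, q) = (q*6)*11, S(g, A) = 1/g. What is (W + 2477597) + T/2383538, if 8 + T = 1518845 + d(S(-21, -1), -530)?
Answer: 3470306484343/2383538 ≈ 1.4559e+6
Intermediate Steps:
d(E, q) = 66*q (d(E, q) = (6*q)*11 = 66*q)
T = 1483857 (T = -8 + (1518845 + 66*(-530)) = -8 + (1518845 - 34980) = -8 + 1483865 = 1483857)
(W + 2477597) + T/2383538 = (-1021650 + 2477597) + 1483857/2383538 = 1455947 + 1483857*(1/2383538) = 1455947 + 1483857/2383538 = 3470306484343/2383538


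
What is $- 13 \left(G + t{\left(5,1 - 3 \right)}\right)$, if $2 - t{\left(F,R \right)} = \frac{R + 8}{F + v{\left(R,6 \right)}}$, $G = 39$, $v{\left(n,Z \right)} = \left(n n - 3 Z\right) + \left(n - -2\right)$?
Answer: $- \frac{1625}{3} \approx -541.67$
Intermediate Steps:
$v{\left(n,Z \right)} = 2 + n + n^{2} - 3 Z$ ($v{\left(n,Z \right)} = \left(n^{2} - 3 Z\right) + \left(n + 2\right) = \left(n^{2} - 3 Z\right) + \left(2 + n\right) = 2 + n + n^{2} - 3 Z$)
$t{\left(F,R \right)} = 2 - \frac{8 + R}{-16 + F + R + R^{2}}$ ($t{\left(F,R \right)} = 2 - \frac{R + 8}{F + \left(2 + R + R^{2} - 18\right)} = 2 - \frac{8 + R}{F + \left(2 + R + R^{2} - 18\right)} = 2 - \frac{8 + R}{F + \left(-16 + R + R^{2}\right)} = 2 - \frac{8 + R}{-16 + F + R + R^{2}}$)
$- 13 \left(G + t{\left(5,1 - 3 \right)}\right) = - 13 \left(39 + \frac{-40 + \left(1 - 3\right) + 2 \cdot 5 + 2 \left(1 - 3\right)^{2}}{-16 + 5 + \left(1 - 3\right) + \left(1 - 3\right)^{2}}\right) = - 13 \left(39 + \frac{-40 + \left(1 - 3\right) + 10 + 2 \left(1 - 3\right)^{2}}{-16 + 5 + \left(1 - 3\right) + \left(1 - 3\right)^{2}}\right) = - 13 \left(39 + \frac{-40 - 2 + 10 + 2 \left(-2\right)^{2}}{-16 + 5 - 2 + \left(-2\right)^{2}}\right) = - 13 \left(39 + \frac{-40 - 2 + 10 + 2 \cdot 4}{-16 + 5 - 2 + 4}\right) = - 13 \left(39 + \frac{-40 - 2 + 10 + 8}{-9}\right) = - 13 \left(39 - - \frac{8}{3}\right) = - 13 \left(39 + \frac{8}{3}\right) = \left(-13\right) \frac{125}{3} = - \frac{1625}{3}$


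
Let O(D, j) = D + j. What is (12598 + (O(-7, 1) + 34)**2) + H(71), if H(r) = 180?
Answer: 13562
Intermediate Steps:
(12598 + (O(-7, 1) + 34)**2) + H(71) = (12598 + ((-7 + 1) + 34)**2) + 180 = (12598 + (-6 + 34)**2) + 180 = (12598 + 28**2) + 180 = (12598 + 784) + 180 = 13382 + 180 = 13562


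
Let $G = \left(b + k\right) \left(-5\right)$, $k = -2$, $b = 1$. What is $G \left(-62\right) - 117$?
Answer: $-427$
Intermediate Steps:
$G = 5$ ($G = \left(1 - 2\right) \left(-5\right) = \left(-1\right) \left(-5\right) = 5$)
$G \left(-62\right) - 117 = 5 \left(-62\right) - 117 = -310 - 117 = -427$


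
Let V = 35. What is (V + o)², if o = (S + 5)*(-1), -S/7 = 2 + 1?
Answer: 2601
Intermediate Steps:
S = -21 (S = -7*(2 + 1) = -7*3 = -21)
o = 16 (o = (-21 + 5)*(-1) = -16*(-1) = 16)
(V + o)² = (35 + 16)² = 51² = 2601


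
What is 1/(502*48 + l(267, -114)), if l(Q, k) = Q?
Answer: 1/24363 ≈ 4.1046e-5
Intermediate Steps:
1/(502*48 + l(267, -114)) = 1/(502*48 + 267) = 1/(24096 + 267) = 1/24363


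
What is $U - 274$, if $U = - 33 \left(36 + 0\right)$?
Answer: $-1462$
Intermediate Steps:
$U = -1188$ ($U = \left(-33\right) 36 = -1188$)
$U - 274 = -1188 - 274 = -1462$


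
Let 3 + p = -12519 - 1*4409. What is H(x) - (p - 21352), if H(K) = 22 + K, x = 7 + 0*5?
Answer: 38312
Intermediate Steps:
p = -16931 (p = -3 + (-12519 - 1*4409) = -3 + (-12519 - 4409) = -3 - 16928 = -16931)
x = 7 (x = 7 + 0 = 7)
H(x) - (p - 21352) = (22 + 7) - (-16931 - 21352) = 29 - 1*(-38283) = 29 + 38283 = 38312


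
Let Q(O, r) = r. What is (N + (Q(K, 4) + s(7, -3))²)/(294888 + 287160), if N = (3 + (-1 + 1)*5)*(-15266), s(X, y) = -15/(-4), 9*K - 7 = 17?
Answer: -731807/9312768 ≈ -0.078581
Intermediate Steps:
K = 8/3 (K = 7/9 + (⅑)*17 = 7/9 + 17/9 = 8/3 ≈ 2.6667)
s(X, y) = 15/4 (s(X, y) = -15*(-¼) = 15/4)
N = -45798 (N = (3 + 0*5)*(-15266) = (3 + 0)*(-15266) = 3*(-15266) = -45798)
(N + (Q(K, 4) + s(7, -3))²)/(294888 + 287160) = (-45798 + (4 + 15/4)²)/(294888 + 287160) = (-45798 + (31/4)²)/582048 = (-45798 + 961/16)*(1/582048) = -731807/16*1/582048 = -731807/9312768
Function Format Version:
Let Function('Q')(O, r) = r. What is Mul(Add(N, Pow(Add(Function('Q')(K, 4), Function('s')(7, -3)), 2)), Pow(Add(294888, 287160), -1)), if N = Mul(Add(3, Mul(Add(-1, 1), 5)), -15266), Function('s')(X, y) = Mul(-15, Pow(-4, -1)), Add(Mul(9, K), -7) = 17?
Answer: Rational(-731807, 9312768) ≈ -0.078581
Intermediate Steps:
K = Rational(8, 3) (K = Add(Rational(7, 9), Mul(Rational(1, 9), 17)) = Add(Rational(7, 9), Rational(17, 9)) = Rational(8, 3) ≈ 2.6667)
Function('s')(X, y) = Rational(15, 4) (Function('s')(X, y) = Mul(-15, Rational(-1, 4)) = Rational(15, 4))
N = -45798 (N = Mul(Add(3, Mul(0, 5)), -15266) = Mul(Add(3, 0), -15266) = Mul(3, -15266) = -45798)
Mul(Add(N, Pow(Add(Function('Q')(K, 4), Function('s')(7, -3)), 2)), Pow(Add(294888, 287160), -1)) = Mul(Add(-45798, Pow(Add(4, Rational(15, 4)), 2)), Pow(Add(294888, 287160), -1)) = Mul(Add(-45798, Pow(Rational(31, 4), 2)), Pow(582048, -1)) = Mul(Add(-45798, Rational(961, 16)), Rational(1, 582048)) = Mul(Rational(-731807, 16), Rational(1, 582048)) = Rational(-731807, 9312768)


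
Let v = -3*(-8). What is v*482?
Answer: 11568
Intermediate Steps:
v = 24
v*482 = 24*482 = 11568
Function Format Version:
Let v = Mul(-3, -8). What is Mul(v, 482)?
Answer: 11568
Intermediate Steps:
v = 24
Mul(v, 482) = Mul(24, 482) = 11568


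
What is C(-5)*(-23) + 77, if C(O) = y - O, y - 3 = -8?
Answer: 77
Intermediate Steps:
y = -5 (y = 3 - 8 = -5)
C(O) = -5 - O
C(-5)*(-23) + 77 = (-5 - 1*(-5))*(-23) + 77 = (-5 + 5)*(-23) + 77 = 0*(-23) + 77 = 0 + 77 = 77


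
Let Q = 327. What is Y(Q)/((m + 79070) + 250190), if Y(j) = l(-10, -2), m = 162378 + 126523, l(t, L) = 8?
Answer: 8/618161 ≈ 1.2942e-5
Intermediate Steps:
m = 288901
Y(j) = 8
Y(Q)/((m + 79070) + 250190) = 8/((288901 + 79070) + 250190) = 8/(367971 + 250190) = 8/618161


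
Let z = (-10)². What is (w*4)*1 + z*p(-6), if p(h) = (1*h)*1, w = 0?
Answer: -600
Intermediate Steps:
z = 100
p(h) = h (p(h) = h*1 = h)
(w*4)*1 + z*p(-6) = (0*4)*1 + 100*(-6) = 0*1 - 600 = 0 - 600 = -600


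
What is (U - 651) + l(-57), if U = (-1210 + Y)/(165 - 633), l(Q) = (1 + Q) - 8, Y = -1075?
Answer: -332335/468 ≈ -710.12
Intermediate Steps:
l(Q) = -7 + Q
U = 2285/468 (U = (-1210 - 1075)/(165 - 633) = -2285/(-468) = -2285*(-1/468) = 2285/468 ≈ 4.8825)
(U - 651) + l(-57) = (2285/468 - 651) + (-7 - 57) = -302383/468 - 64 = -332335/468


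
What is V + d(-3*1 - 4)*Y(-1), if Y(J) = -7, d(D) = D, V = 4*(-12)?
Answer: 1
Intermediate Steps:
V = -48
V + d(-3*1 - 4)*Y(-1) = -48 + (-3*1 - 4)*(-7) = -48 + (-3 - 4)*(-7) = -48 - 7*(-7) = -48 + 49 = 1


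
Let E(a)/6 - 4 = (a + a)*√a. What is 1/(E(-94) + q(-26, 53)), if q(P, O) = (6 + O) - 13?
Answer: 35/59804498 + 282*I*√94/29902249 ≈ 5.8524e-7 + 9.1434e-5*I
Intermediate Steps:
q(P, O) = -7 + O
E(a) = 24 + 12*a^(3/2) (E(a) = 24 + 6*((a + a)*√a) = 24 + 6*((2*a)*√a) = 24 + 6*(2*a^(3/2)) = 24 + 12*a^(3/2))
1/(E(-94) + q(-26, 53)) = 1/((24 + 12*(-94)^(3/2)) + (-7 + 53)) = 1/((24 + 12*(-94*I*√94)) + 46) = 1/((24 - 1128*I*√94) + 46) = 1/(70 - 1128*I*√94)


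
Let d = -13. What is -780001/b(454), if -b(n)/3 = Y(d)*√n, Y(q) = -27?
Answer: -780001*√454/36774 ≈ -451.94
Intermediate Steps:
b(n) = 81*√n (b(n) = -(-81)*√n = 81*√n)
-780001/b(454) = -780001*√454/36774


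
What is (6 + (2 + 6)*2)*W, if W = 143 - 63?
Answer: 1760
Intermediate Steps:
W = 80
(6 + (2 + 6)*2)*W = (6 + (2 + 6)*2)*80 = (6 + 8*2)*80 = (6 + 16)*80 = 22*80 = 1760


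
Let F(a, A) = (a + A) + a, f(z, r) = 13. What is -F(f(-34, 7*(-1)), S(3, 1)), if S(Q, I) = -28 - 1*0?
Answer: 2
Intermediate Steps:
S(Q, I) = -28 (S(Q, I) = -28 + 0 = -28)
F(a, A) = A + 2*a (F(a, A) = (A + a) + a = A + 2*a)
-F(f(-34, 7*(-1)), S(3, 1)) = -(-28 + 2*13) = -(-28 + 26) = -1*(-2) = 2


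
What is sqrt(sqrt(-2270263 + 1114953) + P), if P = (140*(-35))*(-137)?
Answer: sqrt(671300 + I*sqrt(1155310)) ≈ 819.33 + 0.656*I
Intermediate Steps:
P = 671300 (P = -4900*(-137) = 671300)
sqrt(sqrt(-2270263 + 1114953) + P) = sqrt(sqrt(-2270263 + 1114953) + 671300) = sqrt(sqrt(-1155310) + 671300) = sqrt(I*sqrt(1155310) + 671300) = sqrt(671300 + I*sqrt(1155310))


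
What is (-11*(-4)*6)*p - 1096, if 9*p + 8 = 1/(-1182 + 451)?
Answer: -2918240/2193 ≈ -1330.7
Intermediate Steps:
p = -5849/6579 (p = -8/9 + 1/(9*(-1182 + 451)) = -8/9 + (⅑)/(-731) = -8/9 + (⅑)*(-1/731) = -8/9 - 1/6579 = -5849/6579 ≈ -0.88904)
(-11*(-4)*6)*p - 1096 = (-11*(-4)*6)*(-5849/6579) - 1096 = (44*6)*(-5849/6579) - 1096 = 264*(-5849/6579) - 1096 = -514712/2193 - 1096 = -2918240/2193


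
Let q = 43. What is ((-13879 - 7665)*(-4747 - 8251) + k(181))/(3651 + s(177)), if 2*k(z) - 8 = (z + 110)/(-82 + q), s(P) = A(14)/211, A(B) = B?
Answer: 1536238612709/20029750 ≈ 76698.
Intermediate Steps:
s(P) = 14/211
k(z) = 101/39 - z/78 (k(z) = 4 + ((z + 110)/(-82 + 43))/2 = 4 + ((110 + z)/(-39))/2 = 4 + ((110 + z)*(-1/39))/2 = 4 + (-110/39 - z/39)/2 = 4 + (-55/39 - z/78) = 101/39 - z/78)
((-13879 - 7665)*(-4747 - 8251) + k(181))/(3651 + s(177)) = ((-13879 - 7665)*(-4747 - 8251) + (101/39 - 1/78*181))/(3651 + 14/211) = (-21544*(-12998) + (101/39 - 181/78))/(770375/211) = (280028912 + 7/26)*(211/770375) = (7280751719/26)*(211/770375) = 1536238612709/20029750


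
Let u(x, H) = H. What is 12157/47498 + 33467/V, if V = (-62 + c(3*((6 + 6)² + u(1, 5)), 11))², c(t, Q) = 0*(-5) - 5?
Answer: 1644188339/213218522 ≈ 7.7113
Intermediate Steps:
c(t, Q) = -5 (c(t, Q) = 0 - 5 = -5)
V = 4489 (V = (-62 - 5)² = (-67)² = 4489)
12157/47498 + 33467/V = 12157/47498 + 33467/4489 = 1644188339/213218522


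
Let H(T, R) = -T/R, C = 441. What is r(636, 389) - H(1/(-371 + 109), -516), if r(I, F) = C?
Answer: 59619673/135192 ≈ 441.00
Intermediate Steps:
r(I, F) = 441
H(T, R) = -T/R
r(636, 389) - H(1/(-371 + 109), -516) = 441 - (-1)/((-371 + 109)*(-516)) = 441 - (-1)*(-1)/((-262)*516) = 441 - (-1)*(-1)*(-1)/(262*516) = 441 - 1*(-1/135192) = 441 + 1/135192 = 59619673/135192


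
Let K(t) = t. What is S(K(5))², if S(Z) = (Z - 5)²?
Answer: 0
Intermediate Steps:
S(Z) = (-5 + Z)²
S(K(5))² = ((-5 + 5)²)² = (0²)² = 0² = 0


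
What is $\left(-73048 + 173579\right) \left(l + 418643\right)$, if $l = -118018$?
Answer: $30222131875$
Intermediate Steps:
$\left(-73048 + 173579\right) \left(l + 418643\right) = \left(-73048 + 173579\right) \left(-118018 + 418643\right) = 100531 \cdot 300625 = 30222131875$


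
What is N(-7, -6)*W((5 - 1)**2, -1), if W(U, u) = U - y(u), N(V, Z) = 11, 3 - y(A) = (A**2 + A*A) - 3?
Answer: 132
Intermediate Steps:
y(A) = 6 - 2*A**2 (y(A) = 3 - ((A**2 + A*A) - 3) = 3 - ((A**2 + A**2) - 3) = 3 - (2*A**2 - 3) = 3 - (-3 + 2*A**2) = 3 + (3 - 2*A**2) = 6 - 2*A**2)
W(U, u) = -6 + U + 2*u**2 (W(U, u) = U - (6 - 2*u**2) = U + (-6 + 2*u**2) = -6 + U + 2*u**2)
N(-7, -6)*W((5 - 1)**2, -1) = 11*(-6 + (5 - 1)**2 + 2*(-1)**2) = 11*(-6 + 4**2 + 2*1) = 11*(-6 + 16 + 2) = 11*12 = 132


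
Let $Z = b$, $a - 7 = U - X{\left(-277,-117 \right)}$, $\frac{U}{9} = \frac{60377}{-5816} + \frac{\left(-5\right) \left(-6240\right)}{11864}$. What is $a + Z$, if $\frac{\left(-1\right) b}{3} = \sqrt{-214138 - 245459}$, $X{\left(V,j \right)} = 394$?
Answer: $- \frac{3939634755}{8625128} - 3 i \sqrt{459597} \approx -456.76 - 2033.8 i$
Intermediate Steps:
$U = - \frac{601710219}{8625128}$ ($U = 9 \left(\frac{60377}{-5816} + \frac{\left(-5\right) \left(-6240\right)}{11864}\right) = 9 \left(60377 \left(- \frac{1}{5816}\right) + 31200 \cdot \frac{1}{11864}\right) = 9 \left(- \frac{60377}{5816} + \frac{3900}{1483}\right) = 9 \left(- \frac{66856691}{8625128}\right) = - \frac{601710219}{8625128} \approx -69.762$)
$a = - \frac{3939634755}{8625128}$ ($a = 7 - \frac{4000010651}{8625128} = - \frac{3939634755}{8625128} \approx -456.76$)
$b = - 3 i \sqrt{459597}$ ($b = - 3 \sqrt{-214138 - 245459} = - 3 \sqrt{-459597} = - 3 i \sqrt{459597} \approx - 2033.8 i$)
$Z = - 3 i \sqrt{459597} \approx - 2033.8 i$
$a + Z = - \frac{3939634755}{8625128} - 3 i \sqrt{459597}$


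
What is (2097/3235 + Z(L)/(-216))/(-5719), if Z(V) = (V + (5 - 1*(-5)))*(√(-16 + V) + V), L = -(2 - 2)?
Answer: -2097/18500965 + 5*I/154413 ≈ -0.00011335 + 3.2381e-5*I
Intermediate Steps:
L = 0 (L = -1*0 = 0)
Z(V) = (10 + V)*(V + √(-16 + V)) (Z(V) = (V + (5 + 5))*(V + √(-16 + V)) = (V + 10)*(V + √(-16 + V)) = (10 + V)*(V + √(-16 + V)))
(2097/3235 + Z(L)/(-216))/(-5719) = (2097/3235 + (0² + 10*0 + 10*√(-16 + 0) + 0*√(-16 + 0))/(-216))/(-5719) = (2097*(1/3235) + (0 + 0 + 10*√(-16) + 0*√(-16))*(-1/216))*(-1/5719) = (2097/3235 + (0 + 0 + 10*(4*I) + 0*(4*I))*(-1/216))*(-1/5719) = (2097/3235 + (0 + 0 + 40*I + 0)*(-1/216))*(-1/5719) = (2097/3235 + (40*I)*(-1/216))*(-1/5719) = (2097/3235 - 5*I/27)*(-1/5719) = -2097/18500965 + 5*I/154413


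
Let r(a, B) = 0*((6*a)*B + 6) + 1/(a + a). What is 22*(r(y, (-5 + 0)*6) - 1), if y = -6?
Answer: -143/6 ≈ -23.833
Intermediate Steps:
r(a, B) = 1/(2*a) (r(a, B) = 0*(6*B*a + 6) + 1/(2*a) = 0*(6 + 6*B*a) + 1/(2*a) = 0 + 1/(2*a) = 1/(2*a))
22*(r(y, (-5 + 0)*6) - 1) = 22*((1/2)/(-6) - 1) = 22*((1/2)*(-1/6) - 1) = 22*(-1/12 - 1) = 22*(-13/12) = -143/6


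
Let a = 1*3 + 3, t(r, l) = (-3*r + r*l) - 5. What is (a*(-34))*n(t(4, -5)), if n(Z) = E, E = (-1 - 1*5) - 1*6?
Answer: 2448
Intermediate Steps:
t(r, l) = -5 - 3*r + l*r (t(r, l) = (-3*r + l*r) - 5 = -5 - 3*r + l*r)
E = -12 (E = (-1 - 5) - 6 = -6 - 6 = -12)
n(Z) = -12
a = 6 (a = 3 + 3 = 6)
(a*(-34))*n(t(4, -5)) = (6*(-34))*(-12) = -204*(-12) = 2448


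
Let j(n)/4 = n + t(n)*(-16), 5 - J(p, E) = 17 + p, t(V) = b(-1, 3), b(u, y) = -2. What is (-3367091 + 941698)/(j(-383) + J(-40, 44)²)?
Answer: 2425393/620 ≈ 3911.9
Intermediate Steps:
t(V) = -2
J(p, E) = -12 - p (J(p, E) = 5 - (17 + p) = 5 + (-17 - p) = -12 - p)
j(n) = 128 + 4*n (j(n) = 4*(n - 2*(-16)) = 4*(n + 32) = 4*(32 + n) = 128 + 4*n)
(-3367091 + 941698)/(j(-383) + J(-40, 44)²) = (-3367091 + 941698)/((128 + 4*(-383)) + (-12 - 1*(-40))²) = -2425393/((128 - 1532) + (-12 + 40)²) = -2425393/(-1404 + 28²) = -2425393/(-1404 + 784) = -2425393/(-620) = -2425393*(-1/620) = 2425393/620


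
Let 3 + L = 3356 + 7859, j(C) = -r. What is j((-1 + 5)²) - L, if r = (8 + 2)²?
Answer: -11312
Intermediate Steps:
r = 100 (r = 10² = 100)
j(C) = -100 (j(C) = -1*100 = -100)
L = 11212 (L = -3 + (3356 + 7859) = -3 + 11215 = 11212)
j((-1 + 5)²) - L = -100 - 1*11212 = -100 - 11212 = -11312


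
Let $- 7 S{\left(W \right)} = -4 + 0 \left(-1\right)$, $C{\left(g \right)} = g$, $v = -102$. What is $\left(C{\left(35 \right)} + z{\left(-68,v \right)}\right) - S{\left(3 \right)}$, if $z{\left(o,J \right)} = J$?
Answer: $- \frac{473}{7} \approx -67.571$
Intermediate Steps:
$S{\left(W \right)} = \frac{4}{7}$ ($S{\left(W \right)} = - \frac{-4 + 0 \left(-1\right)}{7} = - \frac{-4 + 0}{7} = \left(- \frac{1}{7}\right) \left(-4\right) = \frac{4}{7}$)
$\left(C{\left(35 \right)} + z{\left(-68,v \right)}\right) - S{\left(3 \right)} = \left(35 - 102\right) - \frac{4}{7} = -67 - \frac{4}{7} = - \frac{473}{7}$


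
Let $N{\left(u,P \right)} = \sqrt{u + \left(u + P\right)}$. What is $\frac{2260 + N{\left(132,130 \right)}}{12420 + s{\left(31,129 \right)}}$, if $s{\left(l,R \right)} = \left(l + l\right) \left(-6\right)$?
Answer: $\frac{565}{3012} + \frac{\sqrt{394}}{12048} \approx 0.18923$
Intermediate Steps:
$N{\left(u,P \right)} = \sqrt{P + 2 u}$ ($N{\left(u,P \right)} = \sqrt{u + \left(P + u\right)} = \sqrt{P + 2 u}$)
$s{\left(l,R \right)} = - 12 l$ ($s{\left(l,R \right)} = 2 l \left(-6\right) = - 12 l$)
$\frac{2260 + N{\left(132,130 \right)}}{12420 + s{\left(31,129 \right)}} = \frac{2260 + \sqrt{130 + 2 \cdot 132}}{12420 - 372} = \frac{2260 + \sqrt{130 + 264}}{12420 - 372} = \frac{2260 + \sqrt{394}}{12048} = \left(2260 + \sqrt{394}\right) \frac{1}{12048} = \frac{565}{3012} + \frac{\sqrt{394}}{12048}$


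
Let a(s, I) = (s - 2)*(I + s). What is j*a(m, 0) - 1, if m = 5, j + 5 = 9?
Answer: 59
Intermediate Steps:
j = 4 (j = -5 + 9 = 4)
a(s, I) = (-2 + s)*(I + s)
j*a(m, 0) - 1 = 4*(5² - 2*0 - 2*5 + 0*5) - 1 = 4*(25 + 0 - 10 + 0) - 1 = 4*15 - 1 = 60 - 1 = 59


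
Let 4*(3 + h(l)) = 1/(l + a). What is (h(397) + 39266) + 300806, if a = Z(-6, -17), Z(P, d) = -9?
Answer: 527787089/1552 ≈ 3.4007e+5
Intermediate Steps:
a = -9
h(l) = -3 + 1/(4*(-9 + l)) (h(l) = -3 + 1/(4*(l - 9)) = -3 + 1/(4*(-9 + l)))
(h(397) + 39266) + 300806 = ((109 - 12*397)/(4*(-9 + 397)) + 39266) + 300806 = ((¼)*(109 - 4764)/388 + 39266) + 300806 = ((¼)*(1/388)*(-4655) + 39266) + 300806 = (-4655/1552 + 39266) + 300806 = 60936177/1552 + 300806 = 527787089/1552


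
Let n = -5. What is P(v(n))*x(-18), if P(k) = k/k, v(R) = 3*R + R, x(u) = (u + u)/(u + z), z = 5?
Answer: 36/13 ≈ 2.7692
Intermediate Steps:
x(u) = 2*u/(5 + u) (x(u) = (u + u)/(u + 5) = (2*u)/(5 + u) = 2*u/(5 + u))
v(R) = 4*R
P(k) = 1
P(v(n))*x(-18) = 1*(2*(-18)/(5 - 18)) = 1*(2*(-18)/(-13)) = 1*(2*(-18)*(-1/13)) = 1*(36/13) = 36/13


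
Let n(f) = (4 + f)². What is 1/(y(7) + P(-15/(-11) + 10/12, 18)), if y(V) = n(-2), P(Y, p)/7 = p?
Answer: 1/130 ≈ 0.0076923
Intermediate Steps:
P(Y, p) = 7*p
y(V) = 4 (y(V) = (4 - 2)² = 2² = 4)
1/(y(7) + P(-15/(-11) + 10/12, 18)) = 1/(4 + 7*18) = 1/(4 + 126) = 1/130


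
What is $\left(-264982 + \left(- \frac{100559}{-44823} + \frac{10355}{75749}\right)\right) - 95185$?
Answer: $- \frac{1222866007004453}{3395297427} \approx -3.6016 \cdot 10^{5}$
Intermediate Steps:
$\left(-264982 + \left(- \frac{100559}{-44823} + \frac{10355}{75749}\right)\right) - 95185 = \left(-264982 + \left(\left(-100559\right) \left(- \frac{1}{44823}\right) + 10355 \cdot \frac{1}{75749}\right)\right) - 95185 = \left(-264982 + \left(\frac{100559}{44823} + \frac{10355}{75749}\right)\right) - 95185 = \left(-264982 + \frac{8081385856}{3395297427}\right) - 95185 = - \frac{899684621415458}{3395297427} - 95185 = - \frac{1222866007004453}{3395297427}$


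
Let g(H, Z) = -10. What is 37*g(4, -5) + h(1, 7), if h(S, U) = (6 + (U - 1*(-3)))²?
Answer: -114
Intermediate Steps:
h(S, U) = (9 + U)² (h(S, U) = (6 + (U + 3))² = (6 + (3 + U))² = (9 + U)²)
37*g(4, -5) + h(1, 7) = 37*(-10) + (9 + 7)² = -370 + 16² = -370 + 256 = -114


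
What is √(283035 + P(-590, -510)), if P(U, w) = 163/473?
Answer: √63323214614/473 ≈ 532.01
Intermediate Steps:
P(U, w) = 163/473 (P(U, w) = 163*(1/473) = 163/473)
√(283035 + P(-590, -510)) = √(283035 + 163/473) = √(133875718/473) = √63323214614/473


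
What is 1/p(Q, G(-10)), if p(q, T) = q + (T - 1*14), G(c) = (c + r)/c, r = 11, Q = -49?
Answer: -10/631 ≈ -0.015848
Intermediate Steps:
G(c) = (11 + c)/c (G(c) = (c + 11)/c = (11 + c)/c)
p(q, T) = -14 + T + q (p(q, T) = q + (T - 14) = q + (-14 + T) = -14 + T + q)
1/p(Q, G(-10)) = 1/(-14 + (11 - 10)/(-10) - 49) = 1/(-14 - ⅒*1 - 49) = 1/(-14 - ⅒ - 49) = 1/(-631/10) = -10/631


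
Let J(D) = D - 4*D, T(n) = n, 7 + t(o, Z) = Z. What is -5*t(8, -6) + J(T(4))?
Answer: 53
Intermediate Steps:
t(o, Z) = -7 + Z
J(D) = -3*D
-5*t(8, -6) + J(T(4)) = -5*(-7 - 6) - 3*4 = -5*(-13) - 12 = 65 - 12 = 53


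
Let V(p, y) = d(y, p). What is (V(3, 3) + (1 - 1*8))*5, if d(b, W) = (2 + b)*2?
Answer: 15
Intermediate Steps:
d(b, W) = 4 + 2*b
V(p, y) = 4 + 2*y
(V(3, 3) + (1 - 1*8))*5 = ((4 + 2*3) + (1 - 1*8))*5 = ((4 + 6) + (1 - 8))*5 = (10 - 7)*5 = 3*5 = 15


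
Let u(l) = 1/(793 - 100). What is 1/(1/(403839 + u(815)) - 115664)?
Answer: -279860428/32369776543499 ≈ -8.6457e-6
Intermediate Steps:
u(l) = 1/693
1/(1/(403839 + u(815)) - 115664) = 1/(1/(403839 + 1/693) - 115664) = 1/(1/(279860428/693) - 115664) = 1/(693/279860428 - 115664) = 1/(-32369776543499/279860428) = -279860428/32369776543499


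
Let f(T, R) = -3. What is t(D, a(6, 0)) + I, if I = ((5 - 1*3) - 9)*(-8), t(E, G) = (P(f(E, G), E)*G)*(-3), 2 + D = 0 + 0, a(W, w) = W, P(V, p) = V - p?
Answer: 74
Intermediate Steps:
D = -2 (D = -2 + (0 + 0) = -2 + 0 = -2)
t(E, G) = -3*G*(-3 - E) (t(E, G) = ((-3 - E)*G)*(-3) = (G*(-3 - E))*(-3) = -3*G*(-3 - E))
I = 56 (I = ((5 - 3) - 9)*(-8) = (2 - 9)*(-8) = -7*(-8) = 56)
t(D, a(6, 0)) + I = 3*6*(3 - 2) + 56 = 3*6*1 + 56 = 18 + 56 = 74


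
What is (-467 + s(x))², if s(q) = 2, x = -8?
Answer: 216225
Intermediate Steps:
(-467 + s(x))² = (-467 + 2)² = (-465)² = 216225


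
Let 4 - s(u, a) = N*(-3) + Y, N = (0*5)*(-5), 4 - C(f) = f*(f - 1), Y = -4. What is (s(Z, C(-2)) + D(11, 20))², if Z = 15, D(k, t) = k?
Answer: 361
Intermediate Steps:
C(f) = 4 - f*(-1 + f) (C(f) = 4 - f*(f - 1) = 4 - f*(-1 + f))
N = 0 (N = 0*(-5) = 0)
s(u, a) = 8 (s(u, a) = 4 - (0*(-3) - 4) = 4 - (0 - 4) = 4 - 1*(-4) = 4 + 4 = 8)
(s(Z, C(-2)) + D(11, 20))² = (8 + 11)² = 19² = 361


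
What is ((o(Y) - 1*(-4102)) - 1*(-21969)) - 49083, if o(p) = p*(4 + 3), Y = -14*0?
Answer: -23012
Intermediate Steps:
Y = 0
o(p) = 7*p (o(p) = p*7 = 7*p)
((o(Y) - 1*(-4102)) - 1*(-21969)) - 49083 = ((7*0 - 1*(-4102)) - 1*(-21969)) - 49083 = ((0 + 4102) + 21969) - 49083 = (4102 + 21969) - 49083 = 26071 - 49083 = -23012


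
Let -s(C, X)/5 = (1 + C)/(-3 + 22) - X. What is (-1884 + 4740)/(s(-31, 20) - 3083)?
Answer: -54264/56527 ≈ -0.95997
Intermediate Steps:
s(C, X) = -5/19 + 5*X - 5*C/19 (s(C, X) = -5*((1 + C)/(-3 + 22) - X) = -5*((1 + C)/19 - X) = -5*((1 + C)*(1/19) - X) = -5*((1/19 + C/19) - X) = -5*(1/19 - X + C/19) = -5/19 + 5*X - 5*C/19)
(-1884 + 4740)/(s(-31, 20) - 3083) = (-1884 + 4740)/((-5/19 + 5*20 - 5/19*(-31)) - 3083) = 2856/((-5/19 + 100 + 155/19) - 3083) = 2856/(2050/19 - 3083) = 2856/(-56527/19) = 2856*(-19/56527) = -54264/56527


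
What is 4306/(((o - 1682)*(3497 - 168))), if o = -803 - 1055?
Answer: -2153/5892330 ≈ -0.00036539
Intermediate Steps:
o = -1858
4306/(((o - 1682)*(3497 - 168))) = 4306/(((-1858 - 1682)*(3497 - 168))) = 4306/((-3540*3329)) = 4306/(-11784660) = 4306*(-1/11784660) = -2153/5892330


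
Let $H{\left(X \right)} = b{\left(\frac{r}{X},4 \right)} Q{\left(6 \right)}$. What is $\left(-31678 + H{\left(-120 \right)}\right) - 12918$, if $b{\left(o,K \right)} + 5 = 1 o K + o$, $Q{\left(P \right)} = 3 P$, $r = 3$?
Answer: $- \frac{178753}{4} \approx -44688.0$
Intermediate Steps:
$b{\left(o,K \right)} = -5 + o + K o$ ($b{\left(o,K \right)} = -5 + \left(1 o K + o\right) = -5 + \left(o K + o\right) = -5 + \left(K o + o\right) = -5 + \left(o + K o\right) = -5 + o + K o$)
$H{\left(X \right)} = -90 + \frac{270}{X}$ ($H{\left(X \right)} = \left(-5 + \frac{3}{X} + 4 \frac{3}{X}\right) 3 \cdot 6 = \left(-5 + \frac{3}{X} + \frac{12}{X}\right) 18 = \left(-5 + \frac{15}{X}\right) 18 = -90 + \frac{270}{X}$)
$\left(-31678 + H{\left(-120 \right)}\right) - 12918 = \left(-31678 - \left(90 - \frac{270}{-120}\right)\right) - 12918 = \left(-31678 + \left(-90 + 270 \left(- \frac{1}{120}\right)\right)\right) - 12918 = \left(-31678 - \frac{369}{4}\right) - 12918 = - \frac{127081}{4} - 12918 = - \frac{178753}{4}$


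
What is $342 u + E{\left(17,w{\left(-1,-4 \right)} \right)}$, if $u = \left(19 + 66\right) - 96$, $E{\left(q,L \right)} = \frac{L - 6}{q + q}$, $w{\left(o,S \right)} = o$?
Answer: $- \frac{127915}{34} \approx -3762.2$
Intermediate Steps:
$E{\left(q,L \right)} = \frac{-6 + L}{2 q}$
$u = -11$ ($u = 85 - 96 = -11$)
$342 u + E{\left(17,w{\left(-1,-4 \right)} \right)} = 342 \left(-11\right) + \frac{-6 - 1}{2 \cdot 17} = -3762 + \frac{1}{2} \cdot \frac{1}{17} \left(-7\right) = -3762 - \frac{7}{34} = - \frac{127915}{34}$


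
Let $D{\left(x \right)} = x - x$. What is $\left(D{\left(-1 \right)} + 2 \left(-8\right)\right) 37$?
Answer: $-592$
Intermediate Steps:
$D{\left(x \right)} = 0$
$\left(D{\left(-1 \right)} + 2 \left(-8\right)\right) 37 = \left(0 + 2 \left(-8\right)\right) 37 = \left(0 - 16\right) 37 = \left(-16\right) 37 = -592$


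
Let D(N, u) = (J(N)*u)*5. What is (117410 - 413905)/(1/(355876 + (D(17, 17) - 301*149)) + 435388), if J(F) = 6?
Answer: -92369162815/135639471357 ≈ -0.68099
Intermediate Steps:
D(N, u) = 30*u (D(N, u) = (6*u)*5 = 30*u)
(117410 - 413905)/(1/(355876 + (D(17, 17) - 301*149)) + 435388) = (117410 - 413905)/(1/(355876 + (30*17 - 301*149)) + 435388) = -296495/(1/(355876 + (510 - 44849)) + 435388) = -296495/(1/(355876 - 44339) + 435388) = -296495/(1/311537 + 435388) = -296495/135639471357/311537 = -296495*311537/135639471357 = -92369162815/135639471357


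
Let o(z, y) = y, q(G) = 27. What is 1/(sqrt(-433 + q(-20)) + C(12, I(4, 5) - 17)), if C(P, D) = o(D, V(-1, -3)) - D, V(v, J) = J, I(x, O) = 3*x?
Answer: 1/205 - I*sqrt(406)/410 ≈ 0.0048781 - 0.049145*I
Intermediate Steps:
C(P, D) = -3 - D
1/(sqrt(-433 + q(-20)) + C(12, I(4, 5) - 17)) = 1/(sqrt(-433 + 27) + (-3 - (3*4 - 17))) = 1/(sqrt(-406) + (-3 - (12 - 17))) = 1/(I*sqrt(406) + (-3 - 1*(-5))) = 1/(I*sqrt(406) + (-3 + 5)) = 1/(I*sqrt(406) + 2) = 1/(2 + I*sqrt(406))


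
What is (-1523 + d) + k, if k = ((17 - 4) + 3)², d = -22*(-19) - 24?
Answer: -873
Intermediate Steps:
d = 394 (d = 418 - 24 = 394)
k = 256 (k = (13 + 3)² = 16² = 256)
(-1523 + d) + k = (-1523 + 394) + 256 = -1129 + 256 = -873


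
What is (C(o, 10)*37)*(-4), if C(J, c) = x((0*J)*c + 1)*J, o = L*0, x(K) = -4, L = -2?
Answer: 0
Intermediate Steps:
o = 0 (o = -2*0 = 0)
C(J, c) = -4*J
(C(o, 10)*37)*(-4) = (-4*0*37)*(-4) = (0*37)*(-4) = 0*(-4) = 0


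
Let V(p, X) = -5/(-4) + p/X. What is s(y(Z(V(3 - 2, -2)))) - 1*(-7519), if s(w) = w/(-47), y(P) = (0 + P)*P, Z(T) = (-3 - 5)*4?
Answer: 352369/47 ≈ 7497.2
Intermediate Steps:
V(p, X) = 5/4 + p/X (V(p, X) = -5*(-¼) + p/X = 5/4 + p/X)
Z(T) = -32 (Z(T) = -8*4 = -32)
y(P) = P² (y(P) = P*P = P²)
s(w) = -w/47 (s(w) = w*(-1/47) = -w/47)
s(y(Z(V(3 - 2, -2)))) - 1*(-7519) = -1/47*(-32)² - 1*(-7519) = -1/47*1024 + 7519 = -1024/47 + 7519 = 352369/47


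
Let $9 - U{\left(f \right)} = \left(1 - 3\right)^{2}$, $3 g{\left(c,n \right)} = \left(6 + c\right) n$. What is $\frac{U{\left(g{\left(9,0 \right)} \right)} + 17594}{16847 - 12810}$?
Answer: $\frac{17599}{4037} \approx 4.3594$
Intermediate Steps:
$g{\left(c,n \right)} = \frac{n \left(6 + c\right)}{3}$ ($g{\left(c,n \right)} = \frac{\left(6 + c\right) n}{3} = \frac{n \left(6 + c\right)}{3}$)
$U{\left(f \right)} = 5$ ($U{\left(f \right)} = 9 - \left(1 - 3\right)^{2} = 9 - \left(-2\right)^{2} = 9 - 4 = 5$)
$\frac{U{\left(g{\left(9,0 \right)} \right)} + 17594}{16847 - 12810} = \frac{5 + 17594}{16847 - 12810} = \frac{17599}{4037}$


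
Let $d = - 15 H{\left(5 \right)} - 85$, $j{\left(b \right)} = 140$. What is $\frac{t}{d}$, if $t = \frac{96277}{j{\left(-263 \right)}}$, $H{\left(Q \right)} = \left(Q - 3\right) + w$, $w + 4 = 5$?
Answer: $- \frac{96277}{18200} \approx -5.2899$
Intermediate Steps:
$w = 1$ ($w = -4 + 5 = 1$)
$H{\left(Q \right)} = -2 + Q$ ($H{\left(Q \right)} = \left(Q - 3\right) + 1 = \left(-3 + Q\right) + 1 = -2 + Q$)
$t = \frac{96277}{140} \approx 687.69$
$d = -130$ ($d = - 15 \left(-2 + 5\right) - 85 = \left(-15\right) 3 - 85 = -45 - 85 = -130$)
$\frac{t}{d} = \frac{96277}{140 \left(-130\right)} = \frac{96277}{140} \left(- \frac{1}{130}\right) = - \frac{96277}{18200}$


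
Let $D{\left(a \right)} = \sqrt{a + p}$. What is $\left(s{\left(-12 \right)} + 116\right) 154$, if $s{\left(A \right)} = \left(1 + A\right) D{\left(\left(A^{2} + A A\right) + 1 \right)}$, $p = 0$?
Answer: $-10934$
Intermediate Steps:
$D{\left(a \right)} = \sqrt{a}$ ($D{\left(a \right)} = \sqrt{a + 0} = \sqrt{a}$)
$s{\left(A \right)} = \sqrt{1 + 2 A^{2}} \left(1 + A\right)$ ($s{\left(A \right)} = \left(1 + A\right) \sqrt{\left(A^{2} + A A\right) + 1} = \left(1 + A\right) \sqrt{\left(A^{2} + A^{2}\right) + 1} = \left(1 + A\right) \sqrt{2 A^{2} + 1} = \left(1 + A\right) \sqrt{1 + 2 A^{2}} = \sqrt{1 + 2 A^{2}} \left(1 + A\right)$)
$\left(s{\left(-12 \right)} + 116\right) 154 = \left(\sqrt{1 + 2 \left(-12\right)^{2}} \left(1 - 12\right) + 116\right) 154 = \left(\sqrt{1 + 2 \cdot 144} \left(-11\right) + 116\right) 154 = \left(\sqrt{1 + 288} \left(-11\right) + 116\right) 154 = \left(\sqrt{289} \left(-11\right) + 116\right) 154 = \left(17 \left(-11\right) + 116\right) 154 = \left(-187 + 116\right) 154 = \left(-71\right) 154 = -10934$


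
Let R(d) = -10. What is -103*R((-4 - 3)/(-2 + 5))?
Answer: 1030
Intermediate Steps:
-103*R((-4 - 3)/(-2 + 5)) = -103*(-10) = 1030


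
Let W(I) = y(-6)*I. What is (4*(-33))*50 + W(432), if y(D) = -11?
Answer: -11352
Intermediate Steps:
W(I) = -11*I
(4*(-33))*50 + W(432) = (4*(-33))*50 - 11*432 = -132*50 - 4752 = -6600 - 4752 = -11352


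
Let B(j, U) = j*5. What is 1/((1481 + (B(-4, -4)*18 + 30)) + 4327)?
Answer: 1/5478 ≈ 0.00018255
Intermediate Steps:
B(j, U) = 5*j
1/((1481 + (B(-4, -4)*18 + 30)) + 4327) = 1/((1481 + ((5*(-4))*18 + 30)) + 4327) = 1/((1481 + (-20*18 + 30)) + 4327) = 1/((1481 + (-360 + 30)) + 4327) = 1/((1481 - 330) + 4327) = 1/(1151 + 4327) = 1/5478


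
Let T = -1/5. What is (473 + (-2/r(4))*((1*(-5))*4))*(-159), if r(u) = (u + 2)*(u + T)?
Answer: -1434233/19 ≈ -75486.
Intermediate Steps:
T = -1/5 (T = -1*1/5 = -1/5 ≈ -0.20000)
r(u) = (2 + u)*(-1/5 + u) (r(u) = (u + 2)*(u - 1/5) = (2 + u)*(-1/5 + u))
(473 + (-2/r(4))*((1*(-5))*4))*(-159) = (473 + (-2/(-2/5 + 4**2 + (9/5)*4))*((1*(-5))*4))*(-159) = (473 + (-2/(-2/5 + 16 + 36/5))*(-5*4))*(-159) = (473 - 2/114/5*(-20))*(-159) = (473 - 2*5/114*(-20))*(-159) = (473 - 5/57*(-20))*(-159) = (473 + 100/57)*(-159) = (27061/57)*(-159) = -1434233/19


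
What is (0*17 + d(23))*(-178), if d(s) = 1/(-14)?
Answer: 89/7 ≈ 12.714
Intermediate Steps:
d(s) = -1/14
(0*17 + d(23))*(-178) = (0*17 - 1/14)*(-178) = (0 - 1/14)*(-178) = -1/14*(-178) = 89/7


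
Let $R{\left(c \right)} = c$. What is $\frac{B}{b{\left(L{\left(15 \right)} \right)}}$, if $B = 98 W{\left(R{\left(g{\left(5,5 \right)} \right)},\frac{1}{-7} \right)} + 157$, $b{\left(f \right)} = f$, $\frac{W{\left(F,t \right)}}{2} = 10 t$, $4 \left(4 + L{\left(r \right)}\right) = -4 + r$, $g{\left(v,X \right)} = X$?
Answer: $\frac{492}{5} \approx 98.4$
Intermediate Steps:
$L{\left(r \right)} = -5 + \frac{r}{4}$ ($L{\left(r \right)} = -4 + \frac{-4 + r}{4} = -4 + \left(-1 + \frac{r}{4}\right) = -5 + \frac{r}{4}$)
$W{\left(F,t \right)} = 20 t$ ($W{\left(F,t \right)} = 2 \cdot 10 t = 20 t$)
$B = -123$ ($B = 98 \frac{20}{-7} + 157 = 98 \cdot 20 \left(- \frac{1}{7}\right) + 157 = 98 \left(- \frac{20}{7}\right) + 157 = -280 + 157 = -123$)
$\frac{B}{b{\left(L{\left(15 \right)} \right)}} = - \frac{123}{-5 + \frac{1}{4} \cdot 15} = - \frac{123}{-5 + \frac{15}{4}} = - \frac{123}{- \frac{5}{4}} = \left(-123\right) \left(- \frac{4}{5}\right) = \frac{492}{5}$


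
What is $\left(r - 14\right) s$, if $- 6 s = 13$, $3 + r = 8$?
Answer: $\frac{39}{2} \approx 19.5$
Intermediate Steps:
$r = 5$ ($r = -3 + 8 = 5$)
$s = - \frac{13}{6}$ ($s = \left(- \frac{1}{6}\right) 13 = - \frac{13}{6} \approx -2.1667$)
$\left(r - 14\right) s = \left(5 - 14\right) \left(- \frac{13}{6}\right) = \left(-9\right) \left(- \frac{13}{6}\right) = \frac{39}{2}$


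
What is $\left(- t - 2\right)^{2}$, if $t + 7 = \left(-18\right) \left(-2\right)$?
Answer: $961$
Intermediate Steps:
$t = 29$ ($t = -7 - -36 = -7 + 36 = 29$)
$\left(- t - 2\right)^{2} = \left(\left(-1\right) 29 - 2\right)^{2} = \left(-29 - 2\right)^{2} = \left(-31\right)^{2} = 961$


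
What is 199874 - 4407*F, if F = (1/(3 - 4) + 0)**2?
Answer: 195467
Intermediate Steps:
F = 1 (F = (1/(-1) + 0)**2 = (-1 + 0)**2 = (-1)**2 = 1)
199874 - 4407*F = 199874 - 4407 = 195467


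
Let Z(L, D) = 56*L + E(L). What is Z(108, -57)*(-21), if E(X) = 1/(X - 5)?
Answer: -13081845/103 ≈ -1.2701e+5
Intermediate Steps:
E(X) = 1/(-5 + X)
Z(L, D) = 1/(-5 + L) + 56*L (Z(L, D) = 56*L + 1/(-5 + L) = 1/(-5 + L) + 56*L)
Z(108, -57)*(-21) = ((1 + 56*108*(-5 + 108))/(-5 + 108))*(-21) = ((1 + 56*108*103)/103)*(-21) = ((1 + 622944)/103)*(-21) = ((1/103)*622945)*(-21) = (622945/103)*(-21) = -13081845/103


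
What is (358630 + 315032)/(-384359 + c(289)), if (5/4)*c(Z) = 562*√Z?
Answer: -3368310/1883579 ≈ -1.7882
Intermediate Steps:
c(Z) = 2248*√Z/5 (c(Z) = 4*(562*√Z)/5 = 2248*√Z/5)
(358630 + 315032)/(-384359 + c(289)) = (358630 + 315032)/(-384359 + 2248*√289/5) = 673662/(-384359 + (2248/5)*17) = 673662/(-384359 + 38216/5) = 673662/(-1883579/5) = 673662*(-5/1883579) = -3368310/1883579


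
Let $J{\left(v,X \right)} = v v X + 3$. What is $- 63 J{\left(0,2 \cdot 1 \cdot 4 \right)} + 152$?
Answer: $-37$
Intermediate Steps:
$J{\left(v,X \right)} = 3 + X v^{2}$ ($J{\left(v,X \right)} = v^{2} X + 3 = X v^{2} + 3 = 3 + X v^{2}$)
$- 63 J{\left(0,2 \cdot 1 \cdot 4 \right)} + 152 = - 63 \left(3 + 2 \cdot 1 \cdot 4 \cdot 0^{2}\right) + 152 = - 63 \left(3 + 2 \cdot 4 \cdot 0\right) + 152 = - 63 \left(3 + 8 \cdot 0\right) + 152 = - 63 \left(3 + 0\right) + 152 = \left(-63\right) 3 + 152 = -189 + 152 = -37$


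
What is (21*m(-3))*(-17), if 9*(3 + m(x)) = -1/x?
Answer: 9520/9 ≈ 1057.8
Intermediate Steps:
m(x) = -3 - 1/(9*x) (m(x) = -3 + (-1/x)/9 = -3 - 1/(9*x))
(21*m(-3))*(-17) = (21*(-3 - ⅑/(-3)))*(-17) = (21*(-3 - ⅑*(-⅓)))*(-17) = (21*(-3 + 1/27))*(-17) = (21*(-80/27))*(-17) = -560/9*(-17) = 9520/9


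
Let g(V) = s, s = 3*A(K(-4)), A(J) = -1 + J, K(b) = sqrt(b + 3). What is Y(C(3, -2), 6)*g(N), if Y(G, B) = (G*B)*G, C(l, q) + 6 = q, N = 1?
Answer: -1152 + 1152*I ≈ -1152.0 + 1152.0*I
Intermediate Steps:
C(l, q) = -6 + q
Y(G, B) = B*G**2 (Y(G, B) = (B*G)*G = B*G**2)
K(b) = sqrt(3 + b)
s = -3 + 3*I (s = 3*(-1 + sqrt(3 - 4)) = 3*(-1 + sqrt(-1)) = 3*(-1 + I) = -3 + 3*I ≈ -3.0 + 3.0*I)
g(V) = -3 + 3*I
Y(C(3, -2), 6)*g(N) = (6*(-6 - 2)**2)*(-3 + 3*I) = (6*(-8)**2)*(-3 + 3*I) = (6*64)*(-3 + 3*I) = 384*(-3 + 3*I) = -1152 + 1152*I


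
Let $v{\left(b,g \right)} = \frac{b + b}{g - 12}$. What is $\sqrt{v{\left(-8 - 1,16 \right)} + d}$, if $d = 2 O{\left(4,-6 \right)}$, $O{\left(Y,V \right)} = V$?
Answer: $\frac{i \sqrt{66}}{2} \approx 4.062 i$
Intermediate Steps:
$v{\left(b,g \right)} = \frac{2 b}{-12 + g}$
$d = -12$ ($d = 2 \left(-6\right) = -12$)
$\sqrt{v{\left(-8 - 1,16 \right)} + d} = \sqrt{\frac{2 \left(-8 - 1\right)}{-12 + 16} - 12} = \sqrt{2 \left(-9\right) \frac{1}{4} - 12} = \sqrt{- \frac{9}{2} - 12} = \sqrt{- \frac{33}{2}} = \frac{i \sqrt{66}}{2}$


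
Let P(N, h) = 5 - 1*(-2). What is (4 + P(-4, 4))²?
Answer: 121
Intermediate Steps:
P(N, h) = 7 (P(N, h) = 5 + 2 = 7)
(4 + P(-4, 4))² = (4 + 7)² = 11² = 121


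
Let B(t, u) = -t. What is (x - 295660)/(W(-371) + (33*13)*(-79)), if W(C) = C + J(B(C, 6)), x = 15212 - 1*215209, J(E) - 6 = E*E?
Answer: -495657/103385 ≈ -4.7943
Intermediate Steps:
J(E) = 6 + E² (J(E) = 6 + E*E = 6 + E²)
x = -199997 (x = 15212 - 215209 = -199997)
W(C) = 6 + C + C² (W(C) = C + (6 + (-C)²) = C + (6 + C²) = 6 + C + C²)
(x - 295660)/(W(-371) + (33*13)*(-79)) = (-199997 - 295660)/((6 - 371 + (-371)²) + (33*13)*(-79)) = -495657/((6 - 371 + 137641) + 429*(-79)) = -495657/(137276 - 33891) = -495657/103385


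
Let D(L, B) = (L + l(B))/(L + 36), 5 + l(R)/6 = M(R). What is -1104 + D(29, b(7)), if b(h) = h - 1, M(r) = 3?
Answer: -71743/65 ≈ -1103.7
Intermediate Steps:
l(R) = -12 (l(R) = -30 + 6*3 = -30 + 18 = -12)
b(h) = -1 + h
D(L, B) = (-12 + L)/(36 + L) (D(L, B) = (L - 12)/(L + 36) = (-12 + L)/(36 + L))
-1104 + D(29, b(7)) = -1104 + (-12 + 29)/(36 + 29) = -1104 + 17/65 = -71743/65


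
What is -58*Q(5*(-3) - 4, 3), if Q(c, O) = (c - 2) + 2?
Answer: 1102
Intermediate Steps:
Q(c, O) = c (Q(c, O) = (-2 + c) + 2 = c)
-58*Q(5*(-3) - 4, 3) = -58*(5*(-3) - 4) = -58*(-15 - 4) = -58*(-19) = 1102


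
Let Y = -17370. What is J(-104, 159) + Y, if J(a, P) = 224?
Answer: -17146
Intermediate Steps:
J(-104, 159) + Y = 224 - 17370 = -17146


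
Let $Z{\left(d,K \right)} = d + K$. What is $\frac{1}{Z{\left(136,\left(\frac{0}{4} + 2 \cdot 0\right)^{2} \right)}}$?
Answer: $\frac{1}{136} \approx 0.0073529$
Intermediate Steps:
$Z{\left(d,K \right)} = K + d$
$\frac{1}{Z{\left(136,\left(\frac{0}{4} + 2 \cdot 0\right)^{2} \right)}} = \frac{1}{\left(\frac{0}{4} + 2 \cdot 0\right)^{2} + 136} = \frac{1}{\left(0 \cdot \frac{1}{4} + 0\right)^{2} + 136} = \frac{1}{\left(0 + 0\right)^{2} + 136} = \frac{1}{0^{2} + 136} = \frac{1}{0 + 136} = \frac{1}{136}$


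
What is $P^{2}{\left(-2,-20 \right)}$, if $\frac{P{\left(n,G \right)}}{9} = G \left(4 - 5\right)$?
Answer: $32400$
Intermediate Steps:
$P{\left(n,G \right)} = - 9 G$ ($P{\left(n,G \right)} = 9 G \left(4 - 5\right) = 9 G \left(-1\right) = 9 \left(- G\right) = - 9 G$)
$P^{2}{\left(-2,-20 \right)} = \left(\left(-9\right) \left(-20\right)\right)^{2} = 180^{2} = 32400$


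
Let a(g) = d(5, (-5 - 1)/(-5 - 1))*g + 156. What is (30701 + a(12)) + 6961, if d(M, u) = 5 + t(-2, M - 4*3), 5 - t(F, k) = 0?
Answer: 37938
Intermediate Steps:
t(F, k) = 5 (t(F, k) = 5 - 1*0 = 5 + 0 = 5)
d(M, u) = 10 (d(M, u) = 5 + 5 = 10)
a(g) = 156 + 10*g (a(g) = 10*g + 156 = 156 + 10*g)
(30701 + a(12)) + 6961 = (30701 + (156 + 10*12)) + 6961 = (30701 + (156 + 120)) + 6961 = (30701 + 276) + 6961 = 30977 + 6961 = 37938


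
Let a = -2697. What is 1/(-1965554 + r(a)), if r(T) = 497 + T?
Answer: -1/1967754 ≈ -5.0819e-7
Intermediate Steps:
1/(-1965554 + r(a)) = 1/(-1965554 + (497 - 2697)) = 1/(-1965554 - 2200) = 1/(-1967754) = -1/1967754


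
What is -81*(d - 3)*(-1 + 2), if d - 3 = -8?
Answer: 648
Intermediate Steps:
d = -5 (d = 3 - 8 = -5)
-81*(d - 3)*(-1 + 2) = -81*(-5 - 3)*(-1 + 2) = -(-648) = -81*(-8) = 648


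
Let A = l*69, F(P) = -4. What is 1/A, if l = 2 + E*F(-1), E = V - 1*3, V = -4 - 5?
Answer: 1/3450 ≈ 0.00028986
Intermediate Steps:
V = -9
E = -12 (E = -9 - 1*3 = -9 - 3 = -12)
l = 50 (l = 2 - 12*(-4) = 2 + 48 = 50)
A = 3450 (A = 50*69 = 3450)
1/A = 1/3450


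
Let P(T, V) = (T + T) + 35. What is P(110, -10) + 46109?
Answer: 46364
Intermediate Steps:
P(T, V) = 35 + 2*T (P(T, V) = 2*T + 35 = 35 + 2*T)
P(110, -10) + 46109 = (35 + 2*110) + 46109 = (35 + 220) + 46109 = 255 + 46109 = 46364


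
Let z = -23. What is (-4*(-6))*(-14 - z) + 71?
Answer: 287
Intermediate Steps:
(-4*(-6))*(-14 - z) + 71 = (-4*(-6))*(-14 - 1*(-23)) + 71 = 24*(-14 + 23) + 71 = 24*9 + 71 = 216 + 71 = 287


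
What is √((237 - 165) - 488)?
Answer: 4*I*√26 ≈ 20.396*I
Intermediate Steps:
√((237 - 165) - 488) = √(72 - 488) = √(-416) = 4*I*√26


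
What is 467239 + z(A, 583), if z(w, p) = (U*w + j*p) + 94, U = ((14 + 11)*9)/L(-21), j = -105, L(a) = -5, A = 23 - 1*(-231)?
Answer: 394688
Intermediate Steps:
A = 254 (A = 23 + 231 = 254)
U = -45 (U = ((14 + 11)*9)/(-5) = (25*9)*(-⅕) = 225*(-⅕) = -45)
z(w, p) = 94 - 105*p - 45*w (z(w, p) = (-45*w - 105*p) + 94 = (-105*p - 45*w) + 94 = 94 - 105*p - 45*w)
467239 + z(A, 583) = 467239 + (94 - 105*583 - 45*254) = 467239 + (94 - 61215 - 11430) = 467239 - 72551 = 394688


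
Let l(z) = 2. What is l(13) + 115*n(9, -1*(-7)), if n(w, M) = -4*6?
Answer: -2758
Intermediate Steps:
n(w, M) = -24
l(13) + 115*n(9, -1*(-7)) = 2 + 115*(-24) = 2 - 2760 = -2758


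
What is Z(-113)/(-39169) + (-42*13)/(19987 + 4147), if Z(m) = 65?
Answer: -882884/36357871 ≈ -0.024283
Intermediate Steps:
Z(-113)/(-39169) + (-42*13)/(19987 + 4147) = 65/(-39169) + (-42*13)/(19987 + 4147) = 65*(-1/39169) - 546/24134 = -5/3013 - 546*1/24134 = -5/3013 - 273/12067 = -882884/36357871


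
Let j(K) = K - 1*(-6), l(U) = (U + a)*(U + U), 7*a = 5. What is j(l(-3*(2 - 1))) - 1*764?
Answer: -5210/7 ≈ -744.29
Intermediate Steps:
a = 5/7 (a = (⅐)*5 = 5/7 ≈ 0.71429)
l(U) = 2*U*(5/7 + U) (l(U) = (U + 5/7)*(U + U) = (5/7 + U)*(2*U) = 2*U*(5/7 + U))
j(K) = 6 + K (j(K) = K + 6 = 6 + K)
j(l(-3*(2 - 1))) - 1*764 = (6 + 2*(-3*(2 - 1))*(5 + 7*(-3*(2 - 1)))/7) - 1*764 = (6 + 2*(-3*1)*(5 + 7*(-3*1))/7) - 764 = (6 + (2/7)*(-3)*(5 + 7*(-3))) - 764 = (6 + (2/7)*(-3)*(5 - 21)) - 764 = (6 + (2/7)*(-3)*(-16)) - 764 = (6 + 96/7) - 764 = 138/7 - 764 = -5210/7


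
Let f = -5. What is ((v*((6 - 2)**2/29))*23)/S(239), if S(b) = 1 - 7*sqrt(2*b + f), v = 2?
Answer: -92/84013 - 644*sqrt(473)/84013 ≈ -0.16781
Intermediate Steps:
S(b) = 1 - 7*sqrt(-5 + 2*b) (S(b) = 1 - 7*sqrt(2*b - 5) = 1 - 7*sqrt(-5 + 2*b))
((v*((6 - 2)**2/29))*23)/S(239) = ((2*((6 - 2)**2/29))*23)/(1 - 7*sqrt(-5 + 2*239)) = ((2*(4**2*(1/29)))*23)/(1 - 7*sqrt(-5 + 478)) = ((2*(16*(1/29)))*23)/(1 - 7*sqrt(473)) = ((2*(16/29))*23)/(1 - 7*sqrt(473)) = ((32/29)*23)/(1 - 7*sqrt(473)) = 736/(29*(1 - 7*sqrt(473)))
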